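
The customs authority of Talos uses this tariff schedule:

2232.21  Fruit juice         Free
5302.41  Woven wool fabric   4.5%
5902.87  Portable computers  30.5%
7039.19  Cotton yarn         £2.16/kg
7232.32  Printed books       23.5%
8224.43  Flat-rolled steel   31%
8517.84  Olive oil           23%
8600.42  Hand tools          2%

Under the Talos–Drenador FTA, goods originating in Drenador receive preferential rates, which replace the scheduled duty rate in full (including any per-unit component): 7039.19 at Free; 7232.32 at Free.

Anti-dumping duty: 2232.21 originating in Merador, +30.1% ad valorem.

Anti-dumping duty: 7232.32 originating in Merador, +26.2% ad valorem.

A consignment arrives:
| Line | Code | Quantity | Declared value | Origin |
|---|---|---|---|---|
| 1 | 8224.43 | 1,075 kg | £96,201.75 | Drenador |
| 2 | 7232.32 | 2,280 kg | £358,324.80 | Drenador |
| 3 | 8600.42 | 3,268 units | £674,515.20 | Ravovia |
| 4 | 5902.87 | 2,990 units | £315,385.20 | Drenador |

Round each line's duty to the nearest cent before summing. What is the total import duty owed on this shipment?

Line 1 (8224.43, Drenador, 1,075 kg, £96,201.75):
Base rate for 8224.43 is 31%.
Origin Drenador is the FTA partner but 8224.43 is not on the preference list; base rate stands.
Duty = £96,201.75 × 31% = £29,822.54.
Line 2 (7232.32, Drenador, 2,280 kg, £358,324.80):
Base rate for 7232.32 is 23.5%.
Origin Drenador qualifies under the Talos–Drenador agreement and 7232.32 is covered: preferential rate Free applies instead.
The additional-duty order on 7232.32 targets Merador, not Drenador; it does not apply.
Duty = £358,324.80 × 0% = £0.00.
Line 3 (8600.42, Ravovia, 3,268 units, £674,515.20):
Base rate for 8600.42 is 2%.
Duty = £674,515.20 × 2% = £13,490.30.
Line 4 (5902.87, Drenador, 2,990 units, £315,385.20):
Base rate for 5902.87 is 30.5%.
Origin Drenador is the FTA partner but 5902.87 is not on the preference list; base rate stands.
Duty = £315,385.20 × 30.5% = £96,192.49.
Total = £29,822.54 + £0.00 + £13,490.30 + £96,192.49 = £139,505.33.

£139,505.33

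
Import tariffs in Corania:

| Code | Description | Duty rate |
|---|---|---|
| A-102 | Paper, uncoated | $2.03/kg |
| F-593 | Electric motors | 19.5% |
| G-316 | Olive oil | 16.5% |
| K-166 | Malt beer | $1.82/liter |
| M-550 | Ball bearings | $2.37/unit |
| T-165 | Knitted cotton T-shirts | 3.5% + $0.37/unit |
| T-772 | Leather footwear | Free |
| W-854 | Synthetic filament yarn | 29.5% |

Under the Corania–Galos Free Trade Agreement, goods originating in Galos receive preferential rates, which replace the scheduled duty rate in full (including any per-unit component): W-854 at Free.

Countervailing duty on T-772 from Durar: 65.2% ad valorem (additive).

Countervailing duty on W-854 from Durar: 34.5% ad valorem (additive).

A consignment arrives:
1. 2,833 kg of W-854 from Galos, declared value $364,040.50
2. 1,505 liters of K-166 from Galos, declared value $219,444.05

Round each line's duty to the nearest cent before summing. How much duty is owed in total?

$2,739.10

Line 1 (W-854, Galos, 2,833 kg, $364,040.50):
Base rate for W-854 is 29.5%.
Origin Galos qualifies under the Corania–Galos agreement and W-854 is covered: preferential rate Free applies instead.
The additional-duty order on W-854 targets Durar, not Galos; it does not apply.
Duty = $364,040.50 × 0% = $0.00.
Line 2 (K-166, Galos, 1,505 liters, $219,444.05):
Base rate for K-166 is $1.82/liter.
Origin Galos is the FTA partner but K-166 is not on the preference list; base rate stands.
Duty = 1,505 × $1.82 = $2,739.10.
Total = $0.00 + $2,739.10 = $2,739.10.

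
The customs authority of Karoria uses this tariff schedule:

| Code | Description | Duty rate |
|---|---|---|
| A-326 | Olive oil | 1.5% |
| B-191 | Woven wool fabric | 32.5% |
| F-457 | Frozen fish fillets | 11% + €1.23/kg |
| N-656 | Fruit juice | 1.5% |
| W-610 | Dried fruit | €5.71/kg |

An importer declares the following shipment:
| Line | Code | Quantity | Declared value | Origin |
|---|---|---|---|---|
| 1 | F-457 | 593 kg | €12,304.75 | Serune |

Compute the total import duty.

Line 1 (F-457, Serune, 593 kg, €12,304.75):
Base rate for F-457 is 11% + €1.23/kg.
Duty = €12,304.75 × 11% + 593 × €1.23 = €2,082.91.

€2,082.91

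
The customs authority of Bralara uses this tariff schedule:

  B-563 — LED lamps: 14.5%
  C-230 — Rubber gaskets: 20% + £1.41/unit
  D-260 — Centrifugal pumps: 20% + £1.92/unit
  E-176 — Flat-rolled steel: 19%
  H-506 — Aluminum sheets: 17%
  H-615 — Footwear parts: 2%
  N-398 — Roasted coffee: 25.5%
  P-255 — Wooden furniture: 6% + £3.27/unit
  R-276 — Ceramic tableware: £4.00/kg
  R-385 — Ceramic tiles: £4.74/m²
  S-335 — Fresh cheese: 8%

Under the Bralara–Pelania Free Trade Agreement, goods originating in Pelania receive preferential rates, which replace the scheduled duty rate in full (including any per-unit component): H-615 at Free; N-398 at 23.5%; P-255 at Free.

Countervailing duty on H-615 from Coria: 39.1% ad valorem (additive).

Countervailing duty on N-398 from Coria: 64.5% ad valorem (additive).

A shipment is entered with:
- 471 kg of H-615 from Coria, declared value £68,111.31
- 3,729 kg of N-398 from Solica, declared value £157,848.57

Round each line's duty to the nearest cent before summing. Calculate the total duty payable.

£68,245.14

Line 1 (H-615, Coria, 471 kg, £68,111.31):
Base rate for H-615 is 2%.
H-615 has an FTA preferential rate, but origin Coria is not Pelania; base rate stands.
Additional duty on H-615 from Coria: +39.1%. Applied ad valorem rate: 2% + 39.1% = 41.1%.
Duty = £68,111.31 × 41.1% = £27,993.75.
Line 2 (N-398, Solica, 3,729 kg, £157,848.57):
Base rate for N-398 is 25.5%.
N-398 has an FTA preferential rate, but origin Solica is not Pelania; base rate stands.
The additional-duty order on N-398 targets Coria, not Solica; it does not apply.
Duty = £157,848.57 × 25.5% = £40,251.39.
Total = £27,993.75 + £40,251.39 = £68,245.14.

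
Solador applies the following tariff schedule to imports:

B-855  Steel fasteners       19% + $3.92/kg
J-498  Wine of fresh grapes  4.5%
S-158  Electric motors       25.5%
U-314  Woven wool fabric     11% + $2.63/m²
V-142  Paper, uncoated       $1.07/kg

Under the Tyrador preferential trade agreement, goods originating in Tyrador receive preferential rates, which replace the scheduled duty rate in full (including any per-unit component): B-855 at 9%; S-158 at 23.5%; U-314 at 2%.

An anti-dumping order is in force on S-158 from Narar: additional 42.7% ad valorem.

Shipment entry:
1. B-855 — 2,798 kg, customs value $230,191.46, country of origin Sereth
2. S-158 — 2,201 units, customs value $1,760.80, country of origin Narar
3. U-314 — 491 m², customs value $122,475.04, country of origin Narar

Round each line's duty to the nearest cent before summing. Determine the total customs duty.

Line 1 (B-855, Sereth, 2,798 kg, $230,191.46):
Base rate for B-855 is 19% + $3.92/kg.
B-855 has an FTA preferential rate, but origin Sereth is not Tyrador; base rate stands.
Duty = $230,191.46 × 19% + 2,798 × $3.92 = $54,704.54.
Line 2 (S-158, Narar, 2,201 units, $1,760.80):
Base rate for S-158 is 25.5%.
S-158 has an FTA preferential rate, but origin Narar is not Tyrador; base rate stands.
Additional duty on S-158 from Narar: +42.7%. Applied ad valorem rate: 25.5% + 42.7% = 68.2%.
Duty = $1,760.80 × 68.2% = $1,200.87.
Line 3 (U-314, Narar, 491 m², $122,475.04):
Base rate for U-314 is 11% + $2.63/m².
U-314 has an FTA preferential rate, but origin Narar is not Tyrador; base rate stands.
Duty = $122,475.04 × 11% + 491 × $2.63 = $14,763.58.
Total = $54,704.54 + $1,200.87 + $14,763.58 = $70,668.99.

$70,668.99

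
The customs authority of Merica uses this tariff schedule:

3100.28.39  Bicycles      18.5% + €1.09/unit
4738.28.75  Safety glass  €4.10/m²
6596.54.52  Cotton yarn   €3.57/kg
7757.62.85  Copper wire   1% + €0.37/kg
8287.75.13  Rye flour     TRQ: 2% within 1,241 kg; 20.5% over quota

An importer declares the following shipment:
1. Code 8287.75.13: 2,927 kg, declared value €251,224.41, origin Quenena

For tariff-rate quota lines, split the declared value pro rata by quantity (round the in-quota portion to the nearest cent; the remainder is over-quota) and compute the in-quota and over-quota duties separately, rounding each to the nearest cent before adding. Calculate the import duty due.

Line 1 (8287.75.13, Quenena, 2,927 kg, €251,224.41):
Code 8287.75.13 is under a tariff-rate quota (threshold 1,241 kg). In-quota: 1,241 kg at 2%; over-quota: 1,686 kg at 20.5%.
Pro-rata value split: in-quota = €251,224.41 × 1,241/2,927 = €106,515.03; over-quota = €251,224.41 − €106,515.03 = €144,709.38.
In-quota duty = €106,515.03 × 2% = €2,130.30. Over-quota duty = €144,709.38 × 20.5% = €29,665.42.
Line duty = €2,130.30 + €29,665.42 = €31,795.72.

€31,795.72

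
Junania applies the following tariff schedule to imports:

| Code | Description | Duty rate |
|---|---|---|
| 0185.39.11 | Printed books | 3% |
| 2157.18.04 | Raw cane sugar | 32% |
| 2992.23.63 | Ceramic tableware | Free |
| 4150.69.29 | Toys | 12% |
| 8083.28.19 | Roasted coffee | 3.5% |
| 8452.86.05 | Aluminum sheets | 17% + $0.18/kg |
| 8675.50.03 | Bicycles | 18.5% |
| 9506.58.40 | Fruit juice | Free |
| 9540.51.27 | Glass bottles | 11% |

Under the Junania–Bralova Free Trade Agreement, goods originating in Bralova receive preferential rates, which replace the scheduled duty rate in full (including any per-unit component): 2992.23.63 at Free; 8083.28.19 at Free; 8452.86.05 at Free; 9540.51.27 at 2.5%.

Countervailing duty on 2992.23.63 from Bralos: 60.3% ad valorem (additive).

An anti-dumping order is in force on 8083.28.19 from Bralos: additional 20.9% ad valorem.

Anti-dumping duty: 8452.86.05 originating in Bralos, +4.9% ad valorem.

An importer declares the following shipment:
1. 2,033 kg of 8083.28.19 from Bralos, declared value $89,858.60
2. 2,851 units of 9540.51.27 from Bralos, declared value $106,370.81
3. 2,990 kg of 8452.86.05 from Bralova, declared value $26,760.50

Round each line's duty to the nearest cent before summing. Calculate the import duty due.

Line 1 (8083.28.19, Bralos, 2,033 kg, $89,858.60):
Base rate for 8083.28.19 is 3.5%.
8083.28.19 has an FTA preferential rate, but origin Bralos is not Bralova; base rate stands.
Additional duty on 8083.28.19 from Bralos: +20.9%. Applied ad valorem rate: 3.5% + 20.9% = 24.4%.
Duty = $89,858.60 × 24.4% = $21,925.50.
Line 2 (9540.51.27, Bralos, 2,851 units, $106,370.81):
Base rate for 9540.51.27 is 11%.
9540.51.27 has an FTA preferential rate, but origin Bralos is not Bralova; base rate stands.
Duty = $106,370.81 × 11% = $11,700.79.
Line 3 (8452.86.05, Bralova, 2,990 kg, $26,760.50):
Base rate for 8452.86.05 is 17% + $0.18/kg.
Origin Bralova qualifies under the Junania–Bralova agreement and 8452.86.05 is covered: preferential rate Free applies instead.
The additional-duty order on 8452.86.05 targets Bralos, not Bralova; it does not apply.
Duty = $26,760.50 × 0% = $0.00.
Total = $21,925.50 + $11,700.79 + $0.00 = $33,626.29.

$33,626.29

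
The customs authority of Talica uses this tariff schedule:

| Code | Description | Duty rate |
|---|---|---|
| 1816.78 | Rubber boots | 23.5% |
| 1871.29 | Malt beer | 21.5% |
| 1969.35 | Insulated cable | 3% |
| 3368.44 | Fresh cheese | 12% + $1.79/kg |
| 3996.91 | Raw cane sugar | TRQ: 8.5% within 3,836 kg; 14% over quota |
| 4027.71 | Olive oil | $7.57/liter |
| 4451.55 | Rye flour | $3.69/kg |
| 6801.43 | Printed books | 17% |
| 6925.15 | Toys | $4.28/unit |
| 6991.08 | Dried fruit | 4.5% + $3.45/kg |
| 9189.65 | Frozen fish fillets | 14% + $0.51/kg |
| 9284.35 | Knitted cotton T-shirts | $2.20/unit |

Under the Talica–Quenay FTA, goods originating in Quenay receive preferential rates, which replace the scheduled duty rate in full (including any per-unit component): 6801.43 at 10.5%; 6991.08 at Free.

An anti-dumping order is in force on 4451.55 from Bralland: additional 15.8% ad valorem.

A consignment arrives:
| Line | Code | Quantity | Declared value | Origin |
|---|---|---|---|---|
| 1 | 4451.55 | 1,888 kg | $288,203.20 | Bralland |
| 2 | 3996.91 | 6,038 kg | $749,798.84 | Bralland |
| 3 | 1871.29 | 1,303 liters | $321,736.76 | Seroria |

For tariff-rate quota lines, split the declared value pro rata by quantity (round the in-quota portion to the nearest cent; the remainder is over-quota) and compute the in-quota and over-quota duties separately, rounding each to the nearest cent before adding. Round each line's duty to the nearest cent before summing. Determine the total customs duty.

Line 1 (4451.55, Bralland, 1,888 kg, $288,203.20):
Base rate for 4451.55 is $3.69/kg.
Additional duty on 4451.55 from Bralland: +15.8% ad valorem. Applied ad valorem rate = 15.8%.
Duty = $288,203.20 × 15.8% + 1,888 × $3.69 = $52,502.83.
Line 2 (3996.91, Bralland, 6,038 kg, $749,798.84):
Code 3996.91 is under a tariff-rate quota (threshold 3,836 kg). In-quota: 3,836 kg at 8.5%; over-quota: 2,202 kg at 14%.
Pro-rata value split: in-quota = $749,798.84 × 3,836/6,038 = $476,354.48; over-quota = $749,798.84 − $476,354.48 = $273,444.36.
In-quota duty = $476,354.48 × 8.5% = $40,490.13. Over-quota duty = $273,444.36 × 14% = $38,282.21.
Line duty = $40,490.13 + $38,282.21 = $78,772.34.
Line 3 (1871.29, Seroria, 1,303 liters, $321,736.76):
Base rate for 1871.29 is 21.5%.
Duty = $321,736.76 × 21.5% = $69,173.40.
Total = $52,502.83 + $78,772.34 + $69,173.40 = $200,448.57.

$200,448.57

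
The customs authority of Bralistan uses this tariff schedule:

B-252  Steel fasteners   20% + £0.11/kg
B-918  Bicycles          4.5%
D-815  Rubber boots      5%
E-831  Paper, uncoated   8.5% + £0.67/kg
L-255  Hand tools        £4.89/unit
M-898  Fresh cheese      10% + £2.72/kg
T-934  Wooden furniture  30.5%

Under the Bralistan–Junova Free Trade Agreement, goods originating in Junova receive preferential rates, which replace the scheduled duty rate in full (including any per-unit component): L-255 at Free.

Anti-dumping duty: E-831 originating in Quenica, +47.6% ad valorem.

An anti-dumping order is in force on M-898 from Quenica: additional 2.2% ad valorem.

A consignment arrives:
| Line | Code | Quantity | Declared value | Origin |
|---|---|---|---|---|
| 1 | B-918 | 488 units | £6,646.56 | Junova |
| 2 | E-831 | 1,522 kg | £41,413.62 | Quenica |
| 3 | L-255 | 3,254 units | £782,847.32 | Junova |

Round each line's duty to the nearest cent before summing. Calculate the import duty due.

£24,551.88

Line 1 (B-918, Junova, 488 units, £6,646.56):
Base rate for B-918 is 4.5%.
Origin Junova is the FTA partner but B-918 is not on the preference list; base rate stands.
Duty = £6,646.56 × 4.5% = £299.10.
Line 2 (E-831, Quenica, 1,522 kg, £41,413.62):
Base rate for E-831 is 8.5% + £0.67/kg.
Additional duty on E-831 from Quenica: +47.6%. Applied ad valorem rate: 8.5% + 47.6% = 56.1%.
Duty = £41,413.62 × 56.1% + 1,522 × £0.67 = £24,252.78.
Line 3 (L-255, Junova, 3,254 units, £782,847.32):
Base rate for L-255 is £4.89/unit.
Origin Junova qualifies under the Bralistan–Junova agreement and L-255 is covered: preferential rate Free applies instead.
Duty = £782,847.32 × 0% = £0.00.
Total = £299.10 + £24,252.78 + £0.00 = £24,551.88.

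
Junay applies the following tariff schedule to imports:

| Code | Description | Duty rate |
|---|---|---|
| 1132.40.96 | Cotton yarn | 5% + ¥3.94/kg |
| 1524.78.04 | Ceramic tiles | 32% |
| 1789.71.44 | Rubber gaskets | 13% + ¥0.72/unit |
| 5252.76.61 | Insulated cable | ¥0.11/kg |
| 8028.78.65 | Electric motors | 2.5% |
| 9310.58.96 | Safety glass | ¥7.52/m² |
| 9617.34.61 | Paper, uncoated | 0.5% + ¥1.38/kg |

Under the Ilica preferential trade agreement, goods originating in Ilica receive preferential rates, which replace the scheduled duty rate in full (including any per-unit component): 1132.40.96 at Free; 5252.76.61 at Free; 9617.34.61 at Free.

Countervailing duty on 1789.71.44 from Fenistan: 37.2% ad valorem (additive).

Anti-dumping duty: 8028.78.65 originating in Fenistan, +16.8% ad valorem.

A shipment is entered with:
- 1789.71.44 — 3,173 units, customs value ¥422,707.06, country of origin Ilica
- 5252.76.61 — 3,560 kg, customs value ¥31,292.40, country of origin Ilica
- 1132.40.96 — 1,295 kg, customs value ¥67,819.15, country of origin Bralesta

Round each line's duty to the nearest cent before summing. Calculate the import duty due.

Line 1 (1789.71.44, Ilica, 3,173 units, ¥422,707.06):
Base rate for 1789.71.44 is 13% + ¥0.72/unit.
Origin Ilica is the FTA partner but 1789.71.44 is not on the preference list; base rate stands.
The additional-duty order on 1789.71.44 targets Fenistan, not Ilica; it does not apply.
Duty = ¥422,707.06 × 13% + 3,173 × ¥0.72 = ¥57,236.48.
Line 2 (5252.76.61, Ilica, 3,560 kg, ¥31,292.40):
Base rate for 5252.76.61 is ¥0.11/kg.
Origin Ilica qualifies under the Junay–Ilica agreement and 5252.76.61 is covered: preferential rate Free applies instead.
Duty = ¥31,292.40 × 0% = ¥0.00.
Line 3 (1132.40.96, Bralesta, 1,295 kg, ¥67,819.15):
Base rate for 1132.40.96 is 5% + ¥3.94/kg.
1132.40.96 has an FTA preferential rate, but origin Bralesta is not Ilica; base rate stands.
Duty = ¥67,819.15 × 5% + 1,295 × ¥3.94 = ¥8,493.26.
Total = ¥57,236.48 + ¥0.00 + ¥8,493.26 = ¥65,729.74.

¥65,729.74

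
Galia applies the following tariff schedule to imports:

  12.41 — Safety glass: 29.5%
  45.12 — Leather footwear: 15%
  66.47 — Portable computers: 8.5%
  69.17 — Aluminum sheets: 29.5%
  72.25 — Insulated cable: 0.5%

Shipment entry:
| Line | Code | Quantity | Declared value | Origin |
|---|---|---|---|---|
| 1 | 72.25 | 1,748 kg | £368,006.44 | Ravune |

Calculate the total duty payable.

£1,840.03

Line 1 (72.25, Ravune, 1,748 kg, £368,006.44):
Base rate for 72.25 is 0.5%.
Duty = £368,006.44 × 0.5% = £1,840.03.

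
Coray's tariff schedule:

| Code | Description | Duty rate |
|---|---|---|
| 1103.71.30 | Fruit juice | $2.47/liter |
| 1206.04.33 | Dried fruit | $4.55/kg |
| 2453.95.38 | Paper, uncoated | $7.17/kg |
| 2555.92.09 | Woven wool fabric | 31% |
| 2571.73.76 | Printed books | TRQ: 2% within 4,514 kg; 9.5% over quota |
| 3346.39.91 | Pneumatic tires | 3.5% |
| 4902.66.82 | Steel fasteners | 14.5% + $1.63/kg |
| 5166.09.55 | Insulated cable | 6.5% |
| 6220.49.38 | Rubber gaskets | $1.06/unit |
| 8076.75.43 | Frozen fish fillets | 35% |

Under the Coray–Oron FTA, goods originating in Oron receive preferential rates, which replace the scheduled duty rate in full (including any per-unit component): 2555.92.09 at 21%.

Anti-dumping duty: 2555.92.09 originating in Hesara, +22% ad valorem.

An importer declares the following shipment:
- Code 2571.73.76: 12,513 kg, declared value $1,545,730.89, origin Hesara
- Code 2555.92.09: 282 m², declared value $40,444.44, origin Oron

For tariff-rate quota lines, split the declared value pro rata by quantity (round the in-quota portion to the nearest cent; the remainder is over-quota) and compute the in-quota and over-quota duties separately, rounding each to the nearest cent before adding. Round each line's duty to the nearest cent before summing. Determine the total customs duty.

$113,516.68

Line 1 (2571.73.76, Hesara, 12,513 kg, $1,545,730.89):
Code 2571.73.76 is under a tariff-rate quota (threshold 4,514 kg). In-quota: 4,514 kg at 2%; over-quota: 7,999 kg at 9.5%.
Pro-rata value split: in-quota = $1,545,730.89 × 4,514/12,513 = $557,614.42; over-quota = $1,545,730.89 − $557,614.42 = $988,116.47.
In-quota duty = $557,614.42 × 2% = $11,152.29. Over-quota duty = $988,116.47 × 9.5% = $93,871.06.
Line duty = $11,152.29 + $93,871.06 = $105,023.35.
Line 2 (2555.92.09, Oron, 282 m², $40,444.44):
Base rate for 2555.92.09 is 31%.
Origin Oron qualifies under the Coray–Oron agreement and 2555.92.09 is covered: preferential rate 21% applies instead.
The additional-duty order on 2555.92.09 targets Hesara, not Oron; it does not apply.
Duty = $40,444.44 × 21% = $8,493.33.
Total = $105,023.35 + $8,493.33 = $113,516.68.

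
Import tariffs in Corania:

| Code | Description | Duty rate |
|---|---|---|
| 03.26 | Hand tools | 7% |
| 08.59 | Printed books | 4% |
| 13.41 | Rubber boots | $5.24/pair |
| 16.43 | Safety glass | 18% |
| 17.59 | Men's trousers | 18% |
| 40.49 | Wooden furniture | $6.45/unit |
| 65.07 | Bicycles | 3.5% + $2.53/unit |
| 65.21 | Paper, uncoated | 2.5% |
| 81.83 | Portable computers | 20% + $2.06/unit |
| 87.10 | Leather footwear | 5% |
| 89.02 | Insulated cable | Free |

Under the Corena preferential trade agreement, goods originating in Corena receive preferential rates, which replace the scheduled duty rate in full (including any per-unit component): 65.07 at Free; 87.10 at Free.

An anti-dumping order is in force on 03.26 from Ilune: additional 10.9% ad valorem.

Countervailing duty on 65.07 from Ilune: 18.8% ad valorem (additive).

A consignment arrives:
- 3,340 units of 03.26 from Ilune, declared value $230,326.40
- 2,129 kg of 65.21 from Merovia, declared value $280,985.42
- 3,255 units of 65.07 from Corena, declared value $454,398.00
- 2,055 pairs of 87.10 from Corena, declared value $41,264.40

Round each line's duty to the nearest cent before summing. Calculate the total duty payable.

$48,253.07

Line 1 (03.26, Ilune, 3,340 units, $230,326.40):
Base rate for 03.26 is 7%.
Additional duty on 03.26 from Ilune: +10.9%. Applied ad valorem rate: 7% + 10.9% = 17.9%.
Duty = $230,326.40 × 17.9% = $41,228.43.
Line 2 (65.21, Merovia, 2,129 kg, $280,985.42):
Base rate for 65.21 is 2.5%.
Duty = $280,985.42 × 2.5% = $7,024.64.
Line 3 (65.07, Corena, 3,255 units, $454,398.00):
Base rate for 65.07 is 3.5% + $2.53/unit.
Origin Corena qualifies under the Corania–Corena agreement and 65.07 is covered: preferential rate Free applies instead.
The additional-duty order on 65.07 targets Ilune, not Corena; it does not apply.
Duty = $454,398.00 × 0% = $0.00.
Line 4 (87.10, Corena, 2,055 pairs, $41,264.40):
Base rate for 87.10 is 5%.
Origin Corena qualifies under the Corania–Corena agreement and 87.10 is covered: preferential rate Free applies instead.
Duty = $41,264.40 × 0% = $0.00.
Total = $41,228.43 + $7,024.64 + $0.00 + $0.00 = $48,253.07.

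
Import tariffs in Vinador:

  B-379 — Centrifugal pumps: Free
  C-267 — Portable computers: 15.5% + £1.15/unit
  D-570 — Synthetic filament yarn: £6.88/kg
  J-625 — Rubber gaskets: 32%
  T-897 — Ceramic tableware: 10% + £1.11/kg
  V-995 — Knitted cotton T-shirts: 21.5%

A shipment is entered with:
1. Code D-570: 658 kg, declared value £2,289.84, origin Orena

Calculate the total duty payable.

£4,527.04

Line 1 (D-570, Orena, 658 kg, £2,289.84):
Base rate for D-570 is £6.88/kg.
Duty = 658 × £6.88 = £4,527.04.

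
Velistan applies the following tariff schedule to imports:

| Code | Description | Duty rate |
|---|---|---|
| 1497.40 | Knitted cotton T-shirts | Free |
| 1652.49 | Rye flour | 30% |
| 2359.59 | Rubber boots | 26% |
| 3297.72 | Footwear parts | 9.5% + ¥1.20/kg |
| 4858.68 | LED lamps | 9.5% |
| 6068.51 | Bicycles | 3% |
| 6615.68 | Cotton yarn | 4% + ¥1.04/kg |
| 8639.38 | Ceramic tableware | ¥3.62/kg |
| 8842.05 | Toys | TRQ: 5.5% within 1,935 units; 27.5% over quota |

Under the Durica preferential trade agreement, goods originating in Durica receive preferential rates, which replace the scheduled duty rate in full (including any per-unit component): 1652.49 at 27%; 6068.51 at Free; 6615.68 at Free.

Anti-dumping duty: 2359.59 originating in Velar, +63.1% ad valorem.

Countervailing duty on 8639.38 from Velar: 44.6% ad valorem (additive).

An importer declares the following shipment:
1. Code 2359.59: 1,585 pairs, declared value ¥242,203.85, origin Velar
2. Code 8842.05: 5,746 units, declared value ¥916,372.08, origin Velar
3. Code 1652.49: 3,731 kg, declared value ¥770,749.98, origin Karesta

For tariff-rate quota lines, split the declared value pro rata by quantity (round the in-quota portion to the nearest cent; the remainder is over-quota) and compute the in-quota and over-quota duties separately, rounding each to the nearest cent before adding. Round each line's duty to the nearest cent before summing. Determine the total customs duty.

¥631,140.31

Line 1 (2359.59, Velar, 1,585 pairs, ¥242,203.85):
Base rate for 2359.59 is 26%.
Additional duty on 2359.59 from Velar: +63.1%. Applied ad valorem rate: 26% + 63.1% = 89.1%.
Duty = ¥242,203.85 × 89.1% = ¥215,803.63.
Line 2 (8842.05, Velar, 5,746 units, ¥916,372.08):
Code 8842.05 is under a tariff-rate quota (threshold 1,935 units). In-quota: 1,935 units at 5.5%; over-quota: 3,811 units at 27.5%.
Pro-rata value split: in-quota = ¥916,372.08 × 1,935/5,746 = ¥308,593.80; over-quota = ¥916,372.08 − ¥308,593.80 = ¥607,778.28.
In-quota duty = ¥308,593.80 × 5.5% = ¥16,972.66. Over-quota duty = ¥607,778.28 × 27.5% = ¥167,139.03.
Line duty = ¥16,972.66 + ¥167,139.03 = ¥184,111.69.
Line 3 (1652.49, Karesta, 3,731 kg, ¥770,749.98):
Base rate for 1652.49 is 30%.
1652.49 has an FTA preferential rate, but origin Karesta is not Durica; base rate stands.
Duty = ¥770,749.98 × 30% = ¥231,224.99.
Total = ¥215,803.63 + ¥184,111.69 + ¥231,224.99 = ¥631,140.31.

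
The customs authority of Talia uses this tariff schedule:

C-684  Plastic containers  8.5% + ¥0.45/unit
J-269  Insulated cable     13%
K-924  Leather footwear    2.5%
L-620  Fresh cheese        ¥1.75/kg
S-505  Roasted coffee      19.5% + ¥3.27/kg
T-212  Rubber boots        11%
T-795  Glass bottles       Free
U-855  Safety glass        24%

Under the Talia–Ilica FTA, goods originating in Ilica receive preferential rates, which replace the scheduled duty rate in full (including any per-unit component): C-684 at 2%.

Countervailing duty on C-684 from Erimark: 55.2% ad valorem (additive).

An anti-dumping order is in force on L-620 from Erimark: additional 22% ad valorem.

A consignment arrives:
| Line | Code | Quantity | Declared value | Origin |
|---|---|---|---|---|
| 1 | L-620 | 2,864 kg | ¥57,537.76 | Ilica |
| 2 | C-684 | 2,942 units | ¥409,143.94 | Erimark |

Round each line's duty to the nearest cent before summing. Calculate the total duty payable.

¥266,960.59

Line 1 (L-620, Ilica, 2,864 kg, ¥57,537.76):
Base rate for L-620 is ¥1.75/kg.
Origin Ilica is the FTA partner but L-620 is not on the preference list; base rate stands.
The additional-duty order on L-620 targets Erimark, not Ilica; it does not apply.
Duty = 2,864 × ¥1.75 = ¥5,012.00.
Line 2 (C-684, Erimark, 2,942 units, ¥409,143.94):
Base rate for C-684 is 8.5% + ¥0.45/unit.
C-684 has an FTA preferential rate, but origin Erimark is not Ilica; base rate stands.
Additional duty on C-684 from Erimark: +55.2%. Applied ad valorem rate: 8.5% + 55.2% = 63.7%.
Duty = ¥409,143.94 × 63.7% + 2,942 × ¥0.45 = ¥261,948.59.
Total = ¥5,012.00 + ¥261,948.59 = ¥266,960.59.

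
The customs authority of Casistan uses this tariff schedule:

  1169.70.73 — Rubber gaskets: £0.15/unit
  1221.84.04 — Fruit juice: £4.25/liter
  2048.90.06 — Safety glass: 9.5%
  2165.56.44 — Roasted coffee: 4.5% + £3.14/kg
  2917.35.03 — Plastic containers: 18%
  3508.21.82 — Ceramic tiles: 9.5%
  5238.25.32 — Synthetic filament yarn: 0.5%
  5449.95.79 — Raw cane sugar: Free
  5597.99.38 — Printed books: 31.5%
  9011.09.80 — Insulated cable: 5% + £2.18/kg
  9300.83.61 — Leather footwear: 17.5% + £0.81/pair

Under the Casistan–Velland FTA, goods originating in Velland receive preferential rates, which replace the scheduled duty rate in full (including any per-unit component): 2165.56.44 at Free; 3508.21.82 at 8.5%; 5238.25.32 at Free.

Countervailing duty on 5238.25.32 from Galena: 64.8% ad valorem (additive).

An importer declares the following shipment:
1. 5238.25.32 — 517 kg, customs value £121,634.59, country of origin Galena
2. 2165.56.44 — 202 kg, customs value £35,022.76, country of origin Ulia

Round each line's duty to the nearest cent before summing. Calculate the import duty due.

Line 1 (5238.25.32, Galena, 517 kg, £121,634.59):
Base rate for 5238.25.32 is 0.5%.
5238.25.32 has an FTA preferential rate, but origin Galena is not Velland; base rate stands.
Additional duty on 5238.25.32 from Galena: +64.8%. Applied ad valorem rate: 0.5% + 64.8% = 65.3%.
Duty = £121,634.59 × 65.3% = £79,427.39.
Line 2 (2165.56.44, Ulia, 202 kg, £35,022.76):
Base rate for 2165.56.44 is 4.5% + £3.14/kg.
2165.56.44 has an FTA preferential rate, but origin Ulia is not Velland; base rate stands.
Duty = £35,022.76 × 4.5% + 202 × £3.14 = £2,210.30.
Total = £79,427.39 + £2,210.30 = £81,637.69.

£81,637.69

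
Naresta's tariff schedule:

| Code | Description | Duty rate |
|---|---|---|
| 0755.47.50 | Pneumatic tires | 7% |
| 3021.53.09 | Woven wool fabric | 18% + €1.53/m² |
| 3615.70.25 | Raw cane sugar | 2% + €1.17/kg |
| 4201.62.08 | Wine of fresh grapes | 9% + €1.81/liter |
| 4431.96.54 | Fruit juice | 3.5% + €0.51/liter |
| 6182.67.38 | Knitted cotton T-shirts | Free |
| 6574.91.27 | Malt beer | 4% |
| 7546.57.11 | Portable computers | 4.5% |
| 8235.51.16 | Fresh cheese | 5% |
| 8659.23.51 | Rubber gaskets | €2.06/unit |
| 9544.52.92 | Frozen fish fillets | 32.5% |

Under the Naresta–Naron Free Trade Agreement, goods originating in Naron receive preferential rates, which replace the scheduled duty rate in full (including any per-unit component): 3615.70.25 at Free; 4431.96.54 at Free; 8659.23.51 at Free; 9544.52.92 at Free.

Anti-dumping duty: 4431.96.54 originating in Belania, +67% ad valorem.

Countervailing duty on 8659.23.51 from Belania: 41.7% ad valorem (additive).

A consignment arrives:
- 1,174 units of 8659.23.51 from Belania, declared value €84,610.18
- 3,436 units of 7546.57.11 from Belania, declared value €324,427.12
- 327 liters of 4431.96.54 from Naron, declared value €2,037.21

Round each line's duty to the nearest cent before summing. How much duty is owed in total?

€52,300.11

Line 1 (8659.23.51, Belania, 1,174 units, €84,610.18):
Base rate for 8659.23.51 is €2.06/unit.
8659.23.51 has an FTA preferential rate, but origin Belania is not Naron; base rate stands.
Additional duty on 8659.23.51 from Belania: +41.7% ad valorem. Applied ad valorem rate = 41.7%.
Duty = €84,610.18 × 41.7% + 1,174 × €2.06 = €37,700.89.
Line 2 (7546.57.11, Belania, 3,436 units, €324,427.12):
Base rate for 7546.57.11 is 4.5%.
Duty = €324,427.12 × 4.5% = €14,599.22.
Line 3 (4431.96.54, Naron, 327 liters, €2,037.21):
Base rate for 4431.96.54 is 3.5% + €0.51/liter.
Origin Naron qualifies under the Naresta–Naron agreement and 4431.96.54 is covered: preferential rate Free applies instead.
The additional-duty order on 4431.96.54 targets Belania, not Naron; it does not apply.
Duty = €2,037.21 × 0% = €0.00.
Total = €37,700.89 + €14,599.22 + €0.00 = €52,300.11.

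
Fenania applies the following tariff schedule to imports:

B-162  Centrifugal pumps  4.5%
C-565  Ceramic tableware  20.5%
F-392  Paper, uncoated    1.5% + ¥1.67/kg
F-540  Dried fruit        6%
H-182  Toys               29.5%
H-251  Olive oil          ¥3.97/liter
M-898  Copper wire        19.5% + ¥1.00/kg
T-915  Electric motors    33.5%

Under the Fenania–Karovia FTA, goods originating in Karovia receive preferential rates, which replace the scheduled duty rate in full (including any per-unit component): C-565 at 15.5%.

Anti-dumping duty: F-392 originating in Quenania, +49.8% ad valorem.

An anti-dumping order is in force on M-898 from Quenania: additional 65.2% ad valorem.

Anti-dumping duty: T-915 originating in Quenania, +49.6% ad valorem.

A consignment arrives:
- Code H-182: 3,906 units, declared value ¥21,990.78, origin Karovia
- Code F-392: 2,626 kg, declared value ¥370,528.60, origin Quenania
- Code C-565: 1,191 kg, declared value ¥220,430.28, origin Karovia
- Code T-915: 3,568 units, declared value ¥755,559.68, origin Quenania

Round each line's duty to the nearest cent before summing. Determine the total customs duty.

Line 1 (H-182, Karovia, 3,906 units, ¥21,990.78):
Base rate for H-182 is 29.5%.
Origin Karovia is the FTA partner but H-182 is not on the preference list; base rate stands.
Duty = ¥21,990.78 × 29.5% = ¥6,487.28.
Line 2 (F-392, Quenania, 2,626 kg, ¥370,528.60):
Base rate for F-392 is 1.5% + ¥1.67/kg.
Additional duty on F-392 from Quenania: +49.8%. Applied ad valorem rate: 1.5% + 49.8% = 51.3%.
Duty = ¥370,528.60 × 51.3% + 2,626 × ¥1.67 = ¥194,466.59.
Line 3 (C-565, Karovia, 1,191 kg, ¥220,430.28):
Base rate for C-565 is 20.5%.
Origin Karovia qualifies under the Fenania–Karovia agreement and C-565 is covered: preferential rate 15.5% applies instead.
Duty = ¥220,430.28 × 15.5% = ¥34,166.69.
Line 4 (T-915, Quenania, 3,568 units, ¥755,559.68):
Base rate for T-915 is 33.5%.
Additional duty on T-915 from Quenania: +49.6%. Applied ad valorem rate: 33.5% + 49.6% = 83.1%.
Duty = ¥755,559.68 × 83.1% = ¥627,870.09.
Total = ¥6,487.28 + ¥194,466.59 + ¥34,166.69 + ¥627,870.09 = ¥862,990.65.

¥862,990.65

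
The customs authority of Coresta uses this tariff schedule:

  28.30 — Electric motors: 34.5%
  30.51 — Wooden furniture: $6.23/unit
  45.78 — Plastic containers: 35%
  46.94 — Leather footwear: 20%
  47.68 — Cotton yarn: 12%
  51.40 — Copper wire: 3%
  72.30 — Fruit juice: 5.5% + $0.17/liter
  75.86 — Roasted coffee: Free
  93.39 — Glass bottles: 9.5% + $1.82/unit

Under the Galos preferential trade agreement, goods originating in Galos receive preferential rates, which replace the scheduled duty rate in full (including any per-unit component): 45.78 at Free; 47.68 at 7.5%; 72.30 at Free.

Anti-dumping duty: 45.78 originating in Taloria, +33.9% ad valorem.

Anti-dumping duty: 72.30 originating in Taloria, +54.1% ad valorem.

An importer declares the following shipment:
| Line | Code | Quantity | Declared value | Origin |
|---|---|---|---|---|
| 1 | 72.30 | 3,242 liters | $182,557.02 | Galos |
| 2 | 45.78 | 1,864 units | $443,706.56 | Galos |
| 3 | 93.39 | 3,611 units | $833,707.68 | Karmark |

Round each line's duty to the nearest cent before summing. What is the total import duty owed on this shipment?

Line 1 (72.30, Galos, 3,242 liters, $182,557.02):
Base rate for 72.30 is 5.5% + $0.17/liter.
Origin Galos qualifies under the Coresta–Galos agreement and 72.30 is covered: preferential rate Free applies instead.
The additional-duty order on 72.30 targets Taloria, not Galos; it does not apply.
Duty = $182,557.02 × 0% = $0.00.
Line 2 (45.78, Galos, 1,864 units, $443,706.56):
Base rate for 45.78 is 35%.
Origin Galos qualifies under the Coresta–Galos agreement and 45.78 is covered: preferential rate Free applies instead.
The additional-duty order on 45.78 targets Taloria, not Galos; it does not apply.
Duty = $443,706.56 × 0% = $0.00.
Line 3 (93.39, Karmark, 3,611 units, $833,707.68):
Base rate for 93.39 is 9.5% + $1.82/unit.
Duty = $833,707.68 × 9.5% + 3,611 × $1.82 = $85,774.25.
Total = $0.00 + $0.00 + $85,774.25 = $85,774.25.

$85,774.25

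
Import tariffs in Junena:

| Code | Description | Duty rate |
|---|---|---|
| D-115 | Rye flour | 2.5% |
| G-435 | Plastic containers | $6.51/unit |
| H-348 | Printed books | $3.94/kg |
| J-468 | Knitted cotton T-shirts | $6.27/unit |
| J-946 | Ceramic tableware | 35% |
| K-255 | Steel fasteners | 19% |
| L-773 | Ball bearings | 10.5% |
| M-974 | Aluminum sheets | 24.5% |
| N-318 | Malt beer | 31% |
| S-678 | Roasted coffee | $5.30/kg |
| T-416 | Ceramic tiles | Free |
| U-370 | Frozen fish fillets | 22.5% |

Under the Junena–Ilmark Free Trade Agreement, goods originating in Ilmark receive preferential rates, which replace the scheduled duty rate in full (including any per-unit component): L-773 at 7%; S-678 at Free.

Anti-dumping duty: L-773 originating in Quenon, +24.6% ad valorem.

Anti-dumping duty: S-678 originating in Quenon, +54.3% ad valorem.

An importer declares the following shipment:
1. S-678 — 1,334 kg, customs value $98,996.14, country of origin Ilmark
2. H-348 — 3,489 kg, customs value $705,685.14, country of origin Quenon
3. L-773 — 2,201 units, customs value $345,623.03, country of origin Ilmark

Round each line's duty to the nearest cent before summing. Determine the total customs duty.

Line 1 (S-678, Ilmark, 1,334 kg, $98,996.14):
Base rate for S-678 is $5.30/kg.
Origin Ilmark qualifies under the Junena–Ilmark agreement and S-678 is covered: preferential rate Free applies instead.
The additional-duty order on S-678 targets Quenon, not Ilmark; it does not apply.
Duty = $98,996.14 × 0% = $0.00.
Line 2 (H-348, Quenon, 3,489 kg, $705,685.14):
Base rate for H-348 is $3.94/kg.
Duty = 3,489 × $3.94 = $13,746.66.
Line 3 (L-773, Ilmark, 2,201 units, $345,623.03):
Base rate for L-773 is 10.5%.
Origin Ilmark qualifies under the Junena–Ilmark agreement and L-773 is covered: preferential rate 7% applies instead.
The additional-duty order on L-773 targets Quenon, not Ilmark; it does not apply.
Duty = $345,623.03 × 7% = $24,193.61.
Total = $0.00 + $13,746.66 + $24,193.61 = $37,940.27.

$37,940.27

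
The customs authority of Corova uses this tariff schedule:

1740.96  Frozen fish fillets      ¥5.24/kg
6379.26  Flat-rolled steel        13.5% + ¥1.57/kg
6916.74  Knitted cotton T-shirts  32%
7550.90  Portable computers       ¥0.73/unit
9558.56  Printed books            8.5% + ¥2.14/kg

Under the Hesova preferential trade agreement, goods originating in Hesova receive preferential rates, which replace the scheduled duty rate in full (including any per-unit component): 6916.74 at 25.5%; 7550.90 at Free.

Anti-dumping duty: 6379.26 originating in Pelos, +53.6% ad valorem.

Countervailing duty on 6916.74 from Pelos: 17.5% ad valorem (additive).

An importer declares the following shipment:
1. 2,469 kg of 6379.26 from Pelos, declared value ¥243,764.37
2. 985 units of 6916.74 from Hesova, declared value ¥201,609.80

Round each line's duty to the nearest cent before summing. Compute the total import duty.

Line 1 (6379.26, Pelos, 2,469 kg, ¥243,764.37):
Base rate for 6379.26 is 13.5% + ¥1.57/kg.
Additional duty on 6379.26 from Pelos: +53.6%. Applied ad valorem rate: 13.5% + 53.6% = 67.1%.
Duty = ¥243,764.37 × 67.1% + 2,469 × ¥1.57 = ¥167,442.22.
Line 2 (6916.74, Hesova, 985 units, ¥201,609.80):
Base rate for 6916.74 is 32%.
Origin Hesova qualifies under the Corova–Hesova agreement and 6916.74 is covered: preferential rate 25.5% applies instead.
The additional-duty order on 6916.74 targets Pelos, not Hesova; it does not apply.
Duty = ¥201,609.80 × 25.5% = ¥51,410.50.
Total = ¥167,442.22 + ¥51,410.50 = ¥218,852.72.

¥218,852.72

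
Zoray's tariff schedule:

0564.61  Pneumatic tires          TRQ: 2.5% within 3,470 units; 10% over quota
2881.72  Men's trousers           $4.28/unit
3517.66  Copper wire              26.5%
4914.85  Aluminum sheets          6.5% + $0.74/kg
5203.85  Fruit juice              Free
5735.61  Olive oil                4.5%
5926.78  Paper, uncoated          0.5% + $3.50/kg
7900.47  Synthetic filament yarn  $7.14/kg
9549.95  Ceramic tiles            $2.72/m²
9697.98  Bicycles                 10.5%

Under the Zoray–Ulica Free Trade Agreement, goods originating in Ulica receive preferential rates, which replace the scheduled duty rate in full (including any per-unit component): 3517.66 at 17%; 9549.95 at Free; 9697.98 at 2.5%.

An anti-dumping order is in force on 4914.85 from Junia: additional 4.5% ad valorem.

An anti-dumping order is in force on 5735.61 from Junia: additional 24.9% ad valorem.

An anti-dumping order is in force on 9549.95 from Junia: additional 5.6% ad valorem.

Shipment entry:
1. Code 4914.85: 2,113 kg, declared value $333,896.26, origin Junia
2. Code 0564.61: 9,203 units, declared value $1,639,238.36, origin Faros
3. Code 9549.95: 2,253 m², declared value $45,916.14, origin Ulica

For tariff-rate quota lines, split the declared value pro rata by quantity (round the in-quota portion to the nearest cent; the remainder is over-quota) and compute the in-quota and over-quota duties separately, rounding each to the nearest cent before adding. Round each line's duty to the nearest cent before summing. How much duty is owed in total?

Line 1 (4914.85, Junia, 2,113 kg, $333,896.26):
Base rate for 4914.85 is 6.5% + $0.74/kg.
Additional duty on 4914.85 from Junia: +4.5%. Applied ad valorem rate: 6.5% + 4.5% = 11%.
Duty = $333,896.26 × 11% + 2,113 × $0.74 = $38,292.21.
Line 2 (0564.61, Faros, 9,203 units, $1,639,238.36):
Code 0564.61 is under a tariff-rate quota (threshold 3,470 units). In-quota: 3,470 units at 2.5%; over-quota: 5,733 units at 10%.
Pro-rata value split: in-quota = $1,639,238.36 × 3,470/9,203 = $618,076.40; over-quota = $1,639,238.36 − $618,076.40 = $1,021,161.96.
In-quota duty = $618,076.40 × 2.5% = $15,451.91. Over-quota duty = $1,021,161.96 × 10% = $102,116.20.
Line duty = $15,451.91 + $102,116.20 = $117,568.11.
Line 3 (9549.95, Ulica, 2,253 m², $45,916.14):
Base rate for 9549.95 is $2.72/m².
Origin Ulica qualifies under the Zoray–Ulica agreement and 9549.95 is covered: preferential rate Free applies instead.
The additional-duty order on 9549.95 targets Junia, not Ulica; it does not apply.
Duty = $45,916.14 × 0% = $0.00.
Total = $38,292.21 + $117,568.11 + $0.00 = $155,860.32.

$155,860.32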